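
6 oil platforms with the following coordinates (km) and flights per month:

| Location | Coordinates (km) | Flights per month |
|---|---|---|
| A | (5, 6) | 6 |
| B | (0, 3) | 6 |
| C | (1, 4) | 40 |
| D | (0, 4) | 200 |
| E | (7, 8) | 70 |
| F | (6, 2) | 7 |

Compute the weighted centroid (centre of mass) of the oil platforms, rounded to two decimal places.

(1.83, 4.83)

The minimiser of Σwᵢ‖p−pᵢ‖² is the weighted centroid p* = (Σwᵢpᵢ)/(Σwᵢ).
Σwᵢ = 329.
Σwᵢxᵢ = 6·5 + 6·0 + 40·1 + 200·0 + 70·7 + 7·6 = 602.
Σwᵢyᵢ = 6·6 + 6·3 + 40·4 + 200·4 + 70·8 + 7·2 = 1588.
x* = 602/329 = 1.83, y* = 1588/329 = 4.83.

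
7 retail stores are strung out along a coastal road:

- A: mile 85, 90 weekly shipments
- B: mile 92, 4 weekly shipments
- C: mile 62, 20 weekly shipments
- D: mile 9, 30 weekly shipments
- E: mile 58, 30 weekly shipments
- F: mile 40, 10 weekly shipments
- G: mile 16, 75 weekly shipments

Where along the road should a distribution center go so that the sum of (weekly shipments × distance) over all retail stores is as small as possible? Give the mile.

x = 58

For a sum of weighted absolute distances on a line, the optimum is the weighted median (not the mean). Total weight W = 259; half-weight = 129.5.
Sort by position and accumulate weight:
  mile 9 (D, w=30) → cum 30
  mile 16 (G, w=75) → cum 105
  mile 40 (F, w=10) → cum 115
  mile 58 (E, w=30) → cum 145  ≥ 129.5 → median here
  mile 62 (C, w=20) → cum 165
  mile 85 (A, w=90) → cum 255
  mile 92 (B, w=4) → cum 259
Optimal location: mile 58.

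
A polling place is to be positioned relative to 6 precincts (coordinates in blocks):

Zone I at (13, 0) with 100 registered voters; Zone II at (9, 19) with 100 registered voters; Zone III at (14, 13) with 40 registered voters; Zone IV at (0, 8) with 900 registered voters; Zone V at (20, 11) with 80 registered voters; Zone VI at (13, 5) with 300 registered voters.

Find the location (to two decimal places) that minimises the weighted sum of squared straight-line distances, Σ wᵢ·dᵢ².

The minimiser of Σwᵢ‖p−pᵢ‖² is the weighted centroid p* = (Σwᵢpᵢ)/(Σwᵢ).
Σwᵢ = 1520.
Σwᵢxᵢ = 100·13 + 100·9 + 40·14 + 900·0 + 80·20 + 300·13 = 8260.
Σwᵢyᵢ = 100·0 + 100·19 + 40·13 + 900·8 + 80·11 + 300·5 = 12000.
x* = 8260/1520 = 5.43, y* = 12000/1520 = 7.89.

(5.43, 7.89)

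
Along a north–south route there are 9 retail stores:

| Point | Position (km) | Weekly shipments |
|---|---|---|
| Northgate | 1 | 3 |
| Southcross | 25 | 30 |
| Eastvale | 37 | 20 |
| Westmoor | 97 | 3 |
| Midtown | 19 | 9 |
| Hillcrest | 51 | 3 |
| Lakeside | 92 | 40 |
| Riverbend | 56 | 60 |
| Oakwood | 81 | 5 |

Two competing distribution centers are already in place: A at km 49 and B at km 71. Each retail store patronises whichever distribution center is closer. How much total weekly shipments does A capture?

125

The indifferent point is the midpoint (49+71)/2 = 60; retail stores left of it (closer to A at 49) go to A, those right go to B.
  Northgate at 1 (w=3) → A
  Midtown at 19 (w=9) → A
  Southcross at 25 (w=30) → A
  Eastvale at 37 (w=20) → A
  Hillcrest at 51 (w=3) → A
  Riverbend at 56 (w=60) → A
  Oakwood at 81 (w=5) → B
  Lakeside at 92 (w=40) → B
  Westmoor at 97 (w=3) → B
A captures 125; B captures 48.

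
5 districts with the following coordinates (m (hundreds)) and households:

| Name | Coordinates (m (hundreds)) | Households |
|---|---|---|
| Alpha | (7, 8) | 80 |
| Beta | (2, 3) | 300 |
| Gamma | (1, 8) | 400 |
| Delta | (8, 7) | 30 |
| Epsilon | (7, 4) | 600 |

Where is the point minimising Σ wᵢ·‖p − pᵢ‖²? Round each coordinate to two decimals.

The minimiser of Σwᵢ‖p−pᵢ‖² is the weighted centroid p* = (Σwᵢpᵢ)/(Σwᵢ).
Σwᵢ = 1410.
Σwᵢxᵢ = 80·7 + 300·2 + 400·1 + 30·8 + 600·7 = 6000.
Σwᵢyᵢ = 80·8 + 300·3 + 400·8 + 30·7 + 600·4 = 7350.
x* = 6000/1410 = 4.26, y* = 7350/1410 = 5.21.

(4.26, 5.21)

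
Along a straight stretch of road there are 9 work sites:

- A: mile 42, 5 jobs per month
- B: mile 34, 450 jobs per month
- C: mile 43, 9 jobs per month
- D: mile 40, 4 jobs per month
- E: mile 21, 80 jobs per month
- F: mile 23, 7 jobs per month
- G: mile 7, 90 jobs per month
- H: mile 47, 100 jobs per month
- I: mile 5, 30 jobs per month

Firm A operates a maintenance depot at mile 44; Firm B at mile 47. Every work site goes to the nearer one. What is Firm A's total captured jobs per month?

The indifferent point is the midpoint (44+47)/2 = 45.5; work sites left of it (closer to Firm A at 44) go to Firm A, those right go to Firm B.
  I at 5 (w=30) → Firm A
  G at 7 (w=90) → Firm A
  E at 21 (w=80) → Firm A
  F at 23 (w=7) → Firm A
  B at 34 (w=450) → Firm A
  D at 40 (w=4) → Firm A
  A at 42 (w=5) → Firm A
  C at 43 (w=9) → Firm A
  H at 47 (w=100) → Firm B
Firm A captures 675; Firm B captures 100.

675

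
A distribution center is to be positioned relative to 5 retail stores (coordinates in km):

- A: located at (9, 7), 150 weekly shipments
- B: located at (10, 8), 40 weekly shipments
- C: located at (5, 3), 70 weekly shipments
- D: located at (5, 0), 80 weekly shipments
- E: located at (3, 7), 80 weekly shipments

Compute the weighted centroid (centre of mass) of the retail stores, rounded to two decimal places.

The minimiser of Σwᵢ‖p−pᵢ‖² is the weighted centroid p* = (Σwᵢpᵢ)/(Σwᵢ).
Σwᵢ = 420.
Σwᵢxᵢ = 150·9 + 40·10 + 70·5 + 80·5 + 80·3 = 2740.
Σwᵢyᵢ = 150·7 + 40·8 + 70·3 + 80·0 + 80·7 = 2140.
x* = 2740/420 = 6.52, y* = 2140/420 = 5.10.

(6.52, 5.10)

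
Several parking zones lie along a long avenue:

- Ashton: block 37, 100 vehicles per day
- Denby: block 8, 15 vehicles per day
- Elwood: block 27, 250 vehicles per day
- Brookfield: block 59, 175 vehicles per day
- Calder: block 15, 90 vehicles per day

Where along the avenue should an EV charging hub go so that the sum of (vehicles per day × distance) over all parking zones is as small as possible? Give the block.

For a sum of weighted absolute distances on a line, the optimum is the weighted median (not the mean). Total weight W = 630; half-weight = 315.
Sort by position and accumulate weight:
  block 8 (Denby, w=15) → cum 15
  block 15 (Calder, w=90) → cum 105
  block 27 (Elwood, w=250) → cum 355  ≥ 315 → median here
  block 37 (Ashton, w=100) → cum 455
  block 59 (Brookfield, w=175) → cum 630
Optimal location: block 27.

x = 27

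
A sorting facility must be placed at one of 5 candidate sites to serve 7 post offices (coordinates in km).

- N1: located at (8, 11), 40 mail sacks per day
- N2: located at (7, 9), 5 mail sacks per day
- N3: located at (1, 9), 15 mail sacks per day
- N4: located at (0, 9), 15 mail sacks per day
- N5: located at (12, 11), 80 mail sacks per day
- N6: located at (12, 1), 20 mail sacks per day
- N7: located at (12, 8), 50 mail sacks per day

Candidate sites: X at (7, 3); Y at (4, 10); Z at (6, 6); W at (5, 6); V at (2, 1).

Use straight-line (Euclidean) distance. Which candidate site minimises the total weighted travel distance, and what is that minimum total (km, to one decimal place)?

Total weighted distance at each candidate:
  X (7, 3): total = 1834.0
  Y (4, 10): total = 1588.1
  Z (6, 6): total = 1516.6
  W (5, 6): total = 1638.0
  V (2, 1): total = 2700.0
Minimum is at Z with total 1516.6 km.

Z, total 1516.6 km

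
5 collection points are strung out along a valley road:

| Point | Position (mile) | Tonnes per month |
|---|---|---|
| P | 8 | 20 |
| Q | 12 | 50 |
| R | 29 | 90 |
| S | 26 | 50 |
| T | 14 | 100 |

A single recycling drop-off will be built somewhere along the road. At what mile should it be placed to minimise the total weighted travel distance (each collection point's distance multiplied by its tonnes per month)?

x = 14

For a sum of weighted absolute distances on a line, the optimum is the weighted median (not the mean). Total weight W = 310; half-weight = 155.
Sort by position and accumulate weight:
  mile 8 (P, w=20) → cum 20
  mile 12 (Q, w=50) → cum 70
  mile 14 (T, w=100) → cum 170  ≥ 155 → median here
  mile 26 (S, w=50) → cum 220
  mile 29 (R, w=90) → cum 310
Optimal location: mile 14.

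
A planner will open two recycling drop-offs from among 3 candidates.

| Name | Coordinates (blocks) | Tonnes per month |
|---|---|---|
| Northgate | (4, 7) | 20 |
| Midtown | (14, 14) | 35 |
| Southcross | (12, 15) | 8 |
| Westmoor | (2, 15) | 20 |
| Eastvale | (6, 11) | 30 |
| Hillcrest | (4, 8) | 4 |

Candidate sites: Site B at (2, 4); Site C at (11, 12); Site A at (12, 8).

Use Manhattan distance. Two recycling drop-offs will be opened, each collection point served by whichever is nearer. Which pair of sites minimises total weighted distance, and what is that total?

{Site B, Site C}, total 731

Evaluate every pair (each demand assigned to the nearer of the two):
  {Site B, Site C}: total = 731
  {Site C, Site A}: total = 839
  {Site B, Site A}: total = 950
Best pair: {Site B, Site C} with total 731.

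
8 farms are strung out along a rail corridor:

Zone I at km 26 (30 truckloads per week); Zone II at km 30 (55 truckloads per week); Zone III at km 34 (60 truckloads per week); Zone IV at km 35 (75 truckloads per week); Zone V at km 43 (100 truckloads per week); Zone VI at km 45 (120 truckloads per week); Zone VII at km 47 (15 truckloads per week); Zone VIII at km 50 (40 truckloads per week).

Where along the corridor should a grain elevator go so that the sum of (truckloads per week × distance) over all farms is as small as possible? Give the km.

x = 43

For a sum of weighted absolute distances on a line, the optimum is the weighted median (not the mean). Total weight W = 495; half-weight = 247.5.
Sort by position and accumulate weight:
  km 26 (Zone I, w=30) → cum 30
  km 30 (Zone II, w=55) → cum 85
  km 34 (Zone III, w=60) → cum 145
  km 35 (Zone IV, w=75) → cum 220
  km 43 (Zone V, w=100) → cum 320  ≥ 247.5 → median here
  km 45 (Zone VI, w=120) → cum 440
  km 47 (Zone VII, w=15) → cum 455
  km 50 (Zone VIII, w=40) → cum 495
Optimal location: km 43.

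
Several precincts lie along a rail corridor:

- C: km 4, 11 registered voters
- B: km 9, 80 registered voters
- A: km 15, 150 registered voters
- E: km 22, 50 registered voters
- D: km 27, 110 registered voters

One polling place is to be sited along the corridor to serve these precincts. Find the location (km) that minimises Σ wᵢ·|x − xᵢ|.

x = 15

For a sum of weighted absolute distances on a line, the optimum is the weighted median (not the mean). Total weight W = 401; half-weight = 200.5.
Sort by position and accumulate weight:
  km 4 (C, w=11) → cum 11
  km 9 (B, w=80) → cum 91
  km 15 (A, w=150) → cum 241  ≥ 200.5 → median here
  km 22 (E, w=50) → cum 291
  km 27 (D, w=110) → cum 401
Optimal location: km 15.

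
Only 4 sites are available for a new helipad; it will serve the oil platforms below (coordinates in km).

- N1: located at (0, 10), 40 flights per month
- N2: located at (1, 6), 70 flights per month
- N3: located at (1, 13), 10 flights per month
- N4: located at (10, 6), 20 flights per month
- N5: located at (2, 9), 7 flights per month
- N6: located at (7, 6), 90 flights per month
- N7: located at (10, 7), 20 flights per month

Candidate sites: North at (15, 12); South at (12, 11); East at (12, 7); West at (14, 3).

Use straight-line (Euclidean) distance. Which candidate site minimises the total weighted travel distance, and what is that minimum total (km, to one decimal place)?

East, total 2008.3 km

Total weighted distance at each candidate:
  North (15, 12): total = 3102.9
  South (12, 11): total = 2344.2
  East (12, 7): total = 2008.3
  West (14, 3): total = 2716.5
Minimum is at East with total 2008.3 km.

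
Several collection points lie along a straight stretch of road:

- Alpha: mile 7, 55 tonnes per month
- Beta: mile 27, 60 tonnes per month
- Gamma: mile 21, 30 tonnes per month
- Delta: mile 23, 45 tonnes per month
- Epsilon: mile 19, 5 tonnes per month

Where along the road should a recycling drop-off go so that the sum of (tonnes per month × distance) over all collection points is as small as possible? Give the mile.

x = 23

For a sum of weighted absolute distances on a line, the optimum is the weighted median (not the mean). Total weight W = 195; half-weight = 97.5.
Sort by position and accumulate weight:
  mile 7 (Alpha, w=55) → cum 55
  mile 19 (Epsilon, w=5) → cum 60
  mile 21 (Gamma, w=30) → cum 90
  mile 23 (Delta, w=45) → cum 135  ≥ 97.5 → median here
  mile 27 (Beta, w=60) → cum 195
Optimal location: mile 23.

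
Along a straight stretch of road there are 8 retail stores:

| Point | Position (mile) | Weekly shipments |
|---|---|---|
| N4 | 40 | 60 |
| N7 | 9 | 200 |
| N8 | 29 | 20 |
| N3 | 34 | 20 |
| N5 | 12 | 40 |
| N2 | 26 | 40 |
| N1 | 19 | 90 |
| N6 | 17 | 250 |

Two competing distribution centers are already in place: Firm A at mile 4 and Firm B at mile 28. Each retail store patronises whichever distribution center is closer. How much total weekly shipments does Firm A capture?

The indifferent point is the midpoint (4+28)/2 = 16; retail stores left of it (closer to Firm A at 4) go to Firm A, those right go to Firm B.
  N7 at 9 (w=200) → Firm A
  N5 at 12 (w=40) → Firm A
  N6 at 17 (w=250) → Firm B
  N1 at 19 (w=90) → Firm B
  N2 at 26 (w=40) → Firm B
  N8 at 29 (w=20) → Firm B
  N3 at 34 (w=20) → Firm B
  N4 at 40 (w=60) → Firm B
Firm A captures 240; Firm B captures 480.

240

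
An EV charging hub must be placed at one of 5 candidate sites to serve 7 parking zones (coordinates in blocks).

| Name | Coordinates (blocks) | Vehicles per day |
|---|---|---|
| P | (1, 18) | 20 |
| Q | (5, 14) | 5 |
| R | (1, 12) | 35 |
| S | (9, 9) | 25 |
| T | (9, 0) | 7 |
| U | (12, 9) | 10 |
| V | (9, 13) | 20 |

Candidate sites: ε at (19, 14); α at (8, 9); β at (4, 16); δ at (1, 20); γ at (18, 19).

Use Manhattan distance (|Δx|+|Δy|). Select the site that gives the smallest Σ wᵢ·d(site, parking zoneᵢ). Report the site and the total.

α, total 945 blocks

Total weighted distance at each candidate:
  ε (19, 14): total = 2093
  α (8, 9): total = 945
  β (4, 16): total = 1117
  δ (1, 20): total = 1561
  γ (18, 19): total = 2421
Minimum is at α with total 945 blocks.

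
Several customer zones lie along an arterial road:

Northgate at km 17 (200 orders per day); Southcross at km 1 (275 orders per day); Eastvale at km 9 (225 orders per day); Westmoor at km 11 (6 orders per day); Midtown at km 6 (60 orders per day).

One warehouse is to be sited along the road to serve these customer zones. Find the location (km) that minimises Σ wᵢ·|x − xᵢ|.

For a sum of weighted absolute distances on a line, the optimum is the weighted median (not the mean). Total weight W = 766; half-weight = 383.
Sort by position and accumulate weight:
  km 1 (Southcross, w=275) → cum 275
  km 6 (Midtown, w=60) → cum 335
  km 9 (Eastvale, w=225) → cum 560  ≥ 383 → median here
  km 11 (Westmoor, w=6) → cum 566
  km 17 (Northgate, w=200) → cum 766
Optimal location: km 9.

x = 9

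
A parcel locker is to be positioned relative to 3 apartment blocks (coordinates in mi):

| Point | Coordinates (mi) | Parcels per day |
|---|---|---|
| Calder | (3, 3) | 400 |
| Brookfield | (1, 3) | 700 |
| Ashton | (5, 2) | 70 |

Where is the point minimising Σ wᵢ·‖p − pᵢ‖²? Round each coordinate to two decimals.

The minimiser of Σwᵢ‖p−pᵢ‖² is the weighted centroid p* = (Σwᵢpᵢ)/(Σwᵢ).
Σwᵢ = 1170.
Σwᵢxᵢ = 400·3 + 700·1 + 70·5 = 2250.
Σwᵢyᵢ = 400·3 + 700·3 + 70·2 = 3440.
x* = 2250/1170 = 1.92, y* = 3440/1170 = 2.94.

(1.92, 2.94)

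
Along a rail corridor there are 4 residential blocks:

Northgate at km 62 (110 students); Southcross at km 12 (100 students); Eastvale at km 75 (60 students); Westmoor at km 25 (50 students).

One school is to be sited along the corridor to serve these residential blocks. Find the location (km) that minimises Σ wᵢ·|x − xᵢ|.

For a sum of weighted absolute distances on a line, the optimum is the weighted median (not the mean). Total weight W = 320; half-weight = 160.
Sort by position and accumulate weight:
  km 12 (Southcross, w=100) → cum 100
  km 25 (Westmoor, w=50) → cum 150
  km 62 (Northgate, w=110) → cum 260  ≥ 160 → median here
  km 75 (Eastvale, w=60) → cum 320
Optimal location: km 62.

x = 62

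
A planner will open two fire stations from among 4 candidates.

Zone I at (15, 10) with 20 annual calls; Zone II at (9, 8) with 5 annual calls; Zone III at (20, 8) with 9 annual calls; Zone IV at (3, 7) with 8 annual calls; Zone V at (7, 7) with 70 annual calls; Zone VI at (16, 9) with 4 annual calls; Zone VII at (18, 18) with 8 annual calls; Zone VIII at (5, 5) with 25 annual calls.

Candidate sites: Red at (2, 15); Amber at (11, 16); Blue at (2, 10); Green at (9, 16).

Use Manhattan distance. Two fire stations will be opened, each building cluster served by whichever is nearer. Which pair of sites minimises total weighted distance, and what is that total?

Evaluate every pair (each demand assigned to the nearer of the two):
  {Amber, Blue}: total = 1310
  {Blue, Green}: total = 1387
  {Red, Blue}: total = 1489
  {Red, Green}: total = 1762
  {Amber, Green}: total = 1778
  {Red, Amber}: total = 1830
Best pair: {Amber, Blue} with total 1310.

{Amber, Blue}, total 1310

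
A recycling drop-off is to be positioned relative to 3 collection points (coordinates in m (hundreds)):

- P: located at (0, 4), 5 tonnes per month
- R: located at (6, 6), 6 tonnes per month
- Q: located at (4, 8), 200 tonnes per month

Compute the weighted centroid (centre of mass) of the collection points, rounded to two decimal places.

The minimiser of Σwᵢ‖p−pᵢ‖² is the weighted centroid p* = (Σwᵢpᵢ)/(Σwᵢ).
Σwᵢ = 211.
Σwᵢxᵢ = 5·0 + 6·6 + 200·4 = 836.
Σwᵢyᵢ = 5·4 + 6·6 + 200·8 = 1656.
x* = 836/211 = 3.96, y* = 1656/211 = 7.85.

(3.96, 7.85)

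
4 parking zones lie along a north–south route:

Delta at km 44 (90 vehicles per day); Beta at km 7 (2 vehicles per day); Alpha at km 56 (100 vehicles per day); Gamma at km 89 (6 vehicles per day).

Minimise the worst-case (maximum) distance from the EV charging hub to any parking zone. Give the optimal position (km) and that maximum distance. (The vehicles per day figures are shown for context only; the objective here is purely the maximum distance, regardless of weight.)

The 1-center on a line is the midpoint of the two extreme points: leftmost at 7, rightmost at 89.
Optimal location = (7 + 89)/2 = 48; maximum distance = (89 − 7)/2 = 41.

location 48, max distance 41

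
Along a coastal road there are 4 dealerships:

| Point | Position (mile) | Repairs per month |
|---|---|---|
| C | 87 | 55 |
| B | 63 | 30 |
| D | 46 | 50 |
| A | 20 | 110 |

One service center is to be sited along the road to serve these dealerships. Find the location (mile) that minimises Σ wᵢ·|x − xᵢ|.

For a sum of weighted absolute distances on a line, the optimum is the weighted median (not the mean). Total weight W = 245; half-weight = 122.5.
Sort by position and accumulate weight:
  mile 20 (A, w=110) → cum 110
  mile 46 (D, w=50) → cum 160  ≥ 122.5 → median here
  mile 63 (B, w=30) → cum 190
  mile 87 (C, w=55) → cum 245
Optimal location: mile 46.

x = 46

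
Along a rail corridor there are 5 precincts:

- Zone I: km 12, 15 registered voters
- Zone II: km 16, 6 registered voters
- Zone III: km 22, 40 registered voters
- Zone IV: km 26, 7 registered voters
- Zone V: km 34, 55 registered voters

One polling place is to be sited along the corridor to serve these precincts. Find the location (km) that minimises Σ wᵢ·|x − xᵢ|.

x = 26

For a sum of weighted absolute distances on a line, the optimum is the weighted median (not the mean). Total weight W = 123; half-weight = 61.5.
Sort by position and accumulate weight:
  km 12 (Zone I, w=15) → cum 15
  km 16 (Zone II, w=6) → cum 21
  km 22 (Zone III, w=40) → cum 61
  km 26 (Zone IV, w=7) → cum 68  ≥ 61.5 → median here
  km 34 (Zone V, w=55) → cum 123
Optimal location: km 26.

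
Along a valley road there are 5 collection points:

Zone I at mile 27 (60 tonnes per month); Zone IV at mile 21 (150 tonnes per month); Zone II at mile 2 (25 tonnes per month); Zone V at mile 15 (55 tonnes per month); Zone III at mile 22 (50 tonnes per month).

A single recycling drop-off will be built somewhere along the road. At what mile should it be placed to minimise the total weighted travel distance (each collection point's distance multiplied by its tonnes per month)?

x = 21

For a sum of weighted absolute distances on a line, the optimum is the weighted median (not the mean). Total weight W = 340; half-weight = 170.
Sort by position and accumulate weight:
  mile 2 (Zone II, w=25) → cum 25
  mile 15 (Zone V, w=55) → cum 80
  mile 21 (Zone IV, w=150) → cum 230  ≥ 170 → median here
  mile 22 (Zone III, w=50) → cum 280
  mile 27 (Zone I, w=60) → cum 340
Optimal location: mile 21.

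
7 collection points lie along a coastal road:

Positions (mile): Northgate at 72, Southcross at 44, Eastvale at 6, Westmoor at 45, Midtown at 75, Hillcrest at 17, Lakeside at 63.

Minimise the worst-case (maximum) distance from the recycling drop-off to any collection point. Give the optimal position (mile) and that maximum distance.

location 40.5, max distance 34.5

The 1-center on a line is the midpoint of the two extreme points: leftmost at 6, rightmost at 75.
Optimal location = (6 + 75)/2 = 40.5; maximum distance = (75 − 6)/2 = 34.5.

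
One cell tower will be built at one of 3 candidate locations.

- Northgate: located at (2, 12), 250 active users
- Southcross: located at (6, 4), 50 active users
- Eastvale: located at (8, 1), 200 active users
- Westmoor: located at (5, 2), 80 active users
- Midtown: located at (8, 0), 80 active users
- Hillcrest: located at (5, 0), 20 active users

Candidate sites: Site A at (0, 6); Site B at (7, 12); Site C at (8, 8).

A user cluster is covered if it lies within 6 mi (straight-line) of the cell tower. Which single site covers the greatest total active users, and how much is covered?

Site B, covering 250

Coverage radius r = 6 mi; a point is covered iff (Δx)²+(Δy)² ≤ 6² = 36.
  Site A (0, 6): covers {none} → 0
  Site B (7, 12): covers {Northgate} → 250
  Site C (8, 8): covers {Southcross} → 50
Maximum coverage at Site B: 250 active users.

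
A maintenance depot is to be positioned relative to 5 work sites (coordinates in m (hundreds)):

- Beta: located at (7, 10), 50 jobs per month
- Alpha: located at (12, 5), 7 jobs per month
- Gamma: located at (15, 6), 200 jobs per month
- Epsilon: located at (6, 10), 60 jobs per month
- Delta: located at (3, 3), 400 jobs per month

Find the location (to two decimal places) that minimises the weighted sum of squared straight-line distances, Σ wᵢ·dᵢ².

The minimiser of Σwᵢ‖p−pᵢ‖² is the weighted centroid p* = (Σwᵢpᵢ)/(Σwᵢ).
Σwᵢ = 717.
Σwᵢxᵢ = 50·7 + 7·12 + 200·15 + 60·6 + 400·3 = 4994.
Σwᵢyᵢ = 50·10 + 7·5 + 200·6 + 60·10 + 400·3 = 3535.
x* = 4994/717 = 6.97, y* = 3535/717 = 4.93.

(6.97, 4.93)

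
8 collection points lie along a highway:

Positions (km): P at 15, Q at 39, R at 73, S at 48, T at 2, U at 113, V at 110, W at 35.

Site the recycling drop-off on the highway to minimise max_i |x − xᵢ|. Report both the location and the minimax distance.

The 1-center on a line is the midpoint of the two extreme points: leftmost at 2, rightmost at 113.
Optimal location = (2 + 113)/2 = 57.5; maximum distance = (113 − 2)/2 = 55.5.

location 57.5, max distance 55.5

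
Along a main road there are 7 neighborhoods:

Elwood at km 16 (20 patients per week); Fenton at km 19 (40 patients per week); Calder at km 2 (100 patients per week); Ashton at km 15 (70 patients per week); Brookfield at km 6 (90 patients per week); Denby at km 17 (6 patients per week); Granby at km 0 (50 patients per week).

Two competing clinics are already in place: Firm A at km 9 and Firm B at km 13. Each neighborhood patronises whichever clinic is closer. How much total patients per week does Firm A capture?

240

The indifferent point is the midpoint (9+13)/2 = 11; neighborhoods left of it (closer to Firm A at 9) go to Firm A, those right go to Firm B.
  Granby at 0 (w=50) → Firm A
  Calder at 2 (w=100) → Firm A
  Brookfield at 6 (w=90) → Firm A
  Ashton at 15 (w=70) → Firm B
  Elwood at 16 (w=20) → Firm B
  Denby at 17 (w=6) → Firm B
  Fenton at 19 (w=40) → Firm B
Firm A captures 240; Firm B captures 136.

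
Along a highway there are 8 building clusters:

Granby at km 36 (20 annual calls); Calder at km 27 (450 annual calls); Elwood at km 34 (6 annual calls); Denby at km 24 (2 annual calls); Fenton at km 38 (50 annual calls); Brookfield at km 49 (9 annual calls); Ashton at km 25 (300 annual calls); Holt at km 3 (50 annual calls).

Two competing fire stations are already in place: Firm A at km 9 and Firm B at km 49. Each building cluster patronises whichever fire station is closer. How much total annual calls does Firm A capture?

802

The indifferent point is the midpoint (9+49)/2 = 29; building clusters left of it (closer to Firm A at 9) go to Firm A, those right go to Firm B.
  Holt at 3 (w=50) → Firm A
  Denby at 24 (w=2) → Firm A
  Ashton at 25 (w=300) → Firm A
  Calder at 27 (w=450) → Firm A
  Elwood at 34 (w=6) → Firm B
  Granby at 36 (w=20) → Firm B
  Fenton at 38 (w=50) → Firm B
  Brookfield at 49 (w=9) → Firm B
Firm A captures 802; Firm B captures 85.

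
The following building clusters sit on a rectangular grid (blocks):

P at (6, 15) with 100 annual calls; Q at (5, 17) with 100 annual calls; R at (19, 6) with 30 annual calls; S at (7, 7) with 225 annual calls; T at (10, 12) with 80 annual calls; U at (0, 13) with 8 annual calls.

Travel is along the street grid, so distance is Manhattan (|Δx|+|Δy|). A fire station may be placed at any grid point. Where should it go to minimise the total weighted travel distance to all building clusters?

(7, 12)

Manhattan distance separates: Σwᵢ(|x−xᵢ|+|y−yᵢ|) = Σwᵢ|x−xᵢ| + Σwᵢ|y−yᵢ|, so x and y are optimised independently as 1-D weighted medians.
Total weight W = 543; half = 271.5.
x-coordinate, sorted with cumulative weight:
  x=0 (U, w=8) cum 8
  x=5 (Q, w=100) cum 108
  x=6 (P, w=100) cum 208
  x=7 (S, w=225) cum 433  ← median
  x=10 (T, w=80) cum 513
  x=19 (R, w=30) cum 543
⇒ x* = 7
y-coordinate, sorted with cumulative weight:
  y=6 (R, w=30) cum 30
  y=7 (S, w=225) cum 255
  y=12 (T, w=80) cum 335  ← median
  y=13 (U, w=8) cum 343
  y=15 (P, w=100) cum 443
  y=17 (Q, w=100) cum 543
⇒ y* = 12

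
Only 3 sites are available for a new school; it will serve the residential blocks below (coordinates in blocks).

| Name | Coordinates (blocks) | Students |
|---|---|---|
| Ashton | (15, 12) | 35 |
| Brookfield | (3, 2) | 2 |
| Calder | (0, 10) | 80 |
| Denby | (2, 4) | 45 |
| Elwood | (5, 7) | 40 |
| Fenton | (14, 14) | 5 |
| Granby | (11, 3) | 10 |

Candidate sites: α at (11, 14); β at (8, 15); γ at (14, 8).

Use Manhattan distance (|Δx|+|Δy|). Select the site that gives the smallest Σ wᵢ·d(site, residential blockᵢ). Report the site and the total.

Total weighted distance at each candidate:
  α (11, 14): total = 2950
  β (8, 15): total = 2816
  γ (14, 8): total = 2719
Minimum is at γ with total 2719 blocks.

γ, total 2719 blocks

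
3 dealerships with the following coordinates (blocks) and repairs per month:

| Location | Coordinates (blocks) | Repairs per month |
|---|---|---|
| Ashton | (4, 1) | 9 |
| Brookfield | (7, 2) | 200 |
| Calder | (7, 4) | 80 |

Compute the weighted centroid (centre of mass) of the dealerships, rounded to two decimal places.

The minimiser of Σwᵢ‖p−pᵢ‖² is the weighted centroid p* = (Σwᵢpᵢ)/(Σwᵢ).
Σwᵢ = 289.
Σwᵢxᵢ = 9·4 + 200·7 + 80·7 = 1996.
Σwᵢyᵢ = 9·1 + 200·2 + 80·4 = 729.
x* = 1996/289 = 6.91, y* = 729/289 = 2.52.

(6.91, 2.52)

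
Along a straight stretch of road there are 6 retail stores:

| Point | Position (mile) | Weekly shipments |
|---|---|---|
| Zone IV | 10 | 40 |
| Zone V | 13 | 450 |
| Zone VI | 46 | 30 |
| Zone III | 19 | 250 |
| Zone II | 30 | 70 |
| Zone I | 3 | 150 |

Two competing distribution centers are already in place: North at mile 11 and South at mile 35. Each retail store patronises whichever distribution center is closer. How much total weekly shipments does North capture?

The indifferent point is the midpoint (11+35)/2 = 23; retail stores left of it (closer to North at 11) go to North, those right go to South.
  Zone I at 3 (w=150) → North
  Zone IV at 10 (w=40) → North
  Zone V at 13 (w=450) → North
  Zone III at 19 (w=250) → North
  Zone II at 30 (w=70) → South
  Zone VI at 46 (w=30) → South
North captures 890; South captures 100.

890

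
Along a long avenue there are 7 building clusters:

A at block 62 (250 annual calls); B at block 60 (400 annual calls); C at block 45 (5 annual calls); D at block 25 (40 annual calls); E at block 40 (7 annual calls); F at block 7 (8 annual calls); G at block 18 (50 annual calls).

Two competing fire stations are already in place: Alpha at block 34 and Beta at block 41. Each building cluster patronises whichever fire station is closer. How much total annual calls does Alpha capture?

The indifferent point is the midpoint (34+41)/2 = 37.5; building clusters left of it (closer to Alpha at 34) go to Alpha, those right go to Beta.
  F at 7 (w=8) → Alpha
  G at 18 (w=50) → Alpha
  D at 25 (w=40) → Alpha
  E at 40 (w=7) → Beta
  C at 45 (w=5) → Beta
  B at 60 (w=400) → Beta
  A at 62 (w=250) → Beta
Alpha captures 98; Beta captures 662.

98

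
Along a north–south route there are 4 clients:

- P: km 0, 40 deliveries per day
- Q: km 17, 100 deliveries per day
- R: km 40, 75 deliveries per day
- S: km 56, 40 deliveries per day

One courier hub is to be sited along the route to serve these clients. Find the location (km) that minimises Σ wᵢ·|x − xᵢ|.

x = 17

For a sum of weighted absolute distances on a line, the optimum is the weighted median (not the mean). Total weight W = 255; half-weight = 127.5.
Sort by position and accumulate weight:
  km 0 (P, w=40) → cum 40
  km 17 (Q, w=100) → cum 140  ≥ 127.5 → median here
  km 40 (R, w=75) → cum 215
  km 56 (S, w=40) → cum 255
Optimal location: km 17.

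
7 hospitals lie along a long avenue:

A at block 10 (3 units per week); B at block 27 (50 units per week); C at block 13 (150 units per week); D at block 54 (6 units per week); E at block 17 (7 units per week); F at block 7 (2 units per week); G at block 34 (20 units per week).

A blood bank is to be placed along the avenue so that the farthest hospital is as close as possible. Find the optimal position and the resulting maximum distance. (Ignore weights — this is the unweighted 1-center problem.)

location 30.5, max distance 23.5

The 1-center on a line is the midpoint of the two extreme points: leftmost at 7, rightmost at 54.
Optimal location = (7 + 54)/2 = 30.5; maximum distance = (54 − 7)/2 = 23.5.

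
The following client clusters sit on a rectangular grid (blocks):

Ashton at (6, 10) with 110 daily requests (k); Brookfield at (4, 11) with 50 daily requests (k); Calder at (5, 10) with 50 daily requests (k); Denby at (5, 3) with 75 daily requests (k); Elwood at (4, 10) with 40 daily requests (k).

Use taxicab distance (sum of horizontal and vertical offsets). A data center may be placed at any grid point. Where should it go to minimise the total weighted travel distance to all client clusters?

Manhattan distance separates: Σwᵢ(|x−xᵢ|+|y−yᵢ|) = Σwᵢ|x−xᵢ| + Σwᵢ|y−yᵢ|, so x and y are optimised independently as 1-D weighted medians.
Total weight W = 325; half = 162.5.
x-coordinate, sorted with cumulative weight:
  x=4 (Brookfield, w=50) cum 50
  x=4 (Elwood, w=40) cum 90
  x=5 (Calder, w=50) cum 140
  x=5 (Denby, w=75) cum 215  ← median
  x=6 (Ashton, w=110) cum 325
⇒ x* = 5
y-coordinate, sorted with cumulative weight:
  y=3 (Denby, w=75) cum 75
  y=10 (Ashton, w=110) cum 185  ← median
  y=10 (Calder, w=50) cum 235
  y=10 (Elwood, w=40) cum 275
  y=11 (Brookfield, w=50) cum 325
⇒ y* = 10

(5, 10)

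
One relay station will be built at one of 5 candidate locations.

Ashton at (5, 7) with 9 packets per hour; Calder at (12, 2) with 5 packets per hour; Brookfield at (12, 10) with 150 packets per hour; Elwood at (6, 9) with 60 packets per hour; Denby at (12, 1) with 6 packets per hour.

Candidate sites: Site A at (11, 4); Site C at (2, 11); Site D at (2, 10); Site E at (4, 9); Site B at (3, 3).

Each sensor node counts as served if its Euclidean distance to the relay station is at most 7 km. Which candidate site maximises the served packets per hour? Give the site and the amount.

Coverage radius r = 7 km; a point is covered iff (Δx)²+(Δy)² ≤ 7² = 49.
  Site A (11, 4): covers {Ashton, Calder, Brookfield, Denby} → 170
  Site C (2, 11): covers {Ashton, Elwood} → 69
  Site D (2, 10): covers {Ashton, Elwood} → 69
  Site E (4, 9): covers {Ashton, Elwood} → 69
  Site B (3, 3): covers {Ashton, Elwood} → 69
Maximum coverage at Site A: 170 packets per hour.

Site A, covering 170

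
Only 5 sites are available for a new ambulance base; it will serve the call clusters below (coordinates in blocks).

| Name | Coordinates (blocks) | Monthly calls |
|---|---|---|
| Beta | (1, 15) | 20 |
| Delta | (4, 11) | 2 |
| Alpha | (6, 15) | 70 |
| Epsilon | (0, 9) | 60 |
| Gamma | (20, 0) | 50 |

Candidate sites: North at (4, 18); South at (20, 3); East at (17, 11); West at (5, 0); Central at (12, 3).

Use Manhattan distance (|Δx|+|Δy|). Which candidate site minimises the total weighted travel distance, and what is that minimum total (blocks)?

North, total 2964 blocks

Total weighted distance at each candidate:
  North (4, 18): total = 2964
  South (20, 3): total = 4198
  East (17, 11): total = 3316
  West (5, 0): total = 3114
  Central (12, 3): total = 3382
Minimum is at North with total 2964 blocks.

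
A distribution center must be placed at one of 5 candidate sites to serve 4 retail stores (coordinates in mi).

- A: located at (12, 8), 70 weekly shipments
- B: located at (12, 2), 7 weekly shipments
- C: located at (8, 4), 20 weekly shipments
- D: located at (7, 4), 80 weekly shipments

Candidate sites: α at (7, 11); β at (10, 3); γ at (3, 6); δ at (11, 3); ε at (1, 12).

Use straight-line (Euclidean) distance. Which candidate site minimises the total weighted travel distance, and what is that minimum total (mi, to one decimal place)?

Total weighted distance at each candidate:
  α (7, 11): total = 1181.7
  β (10, 3): total = 690.3
  γ (3, 6): total = 1179.8
  δ (11, 3): total = 759.9
  ε (1, 12): total = 1936.0
Minimum is at β with total 690.3 mi.

β, total 690.3 mi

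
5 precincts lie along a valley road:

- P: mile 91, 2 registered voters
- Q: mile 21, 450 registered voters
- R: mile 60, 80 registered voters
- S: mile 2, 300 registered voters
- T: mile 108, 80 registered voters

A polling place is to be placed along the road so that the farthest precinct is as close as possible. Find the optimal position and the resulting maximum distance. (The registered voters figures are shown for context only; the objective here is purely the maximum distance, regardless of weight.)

The 1-center on a line is the midpoint of the two extreme points: leftmost at 2, rightmost at 108.
Optimal location = (2 + 108)/2 = 55; maximum distance = (108 − 2)/2 = 53.

location 55, max distance 53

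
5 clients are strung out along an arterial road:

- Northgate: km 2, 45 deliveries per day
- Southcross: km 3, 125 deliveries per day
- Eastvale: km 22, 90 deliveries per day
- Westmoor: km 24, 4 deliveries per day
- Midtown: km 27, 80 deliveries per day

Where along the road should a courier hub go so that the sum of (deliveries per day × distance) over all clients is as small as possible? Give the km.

For a sum of weighted absolute distances on a line, the optimum is the weighted median (not the mean). Total weight W = 344; half-weight = 172.
Sort by position and accumulate weight:
  km 2 (Northgate, w=45) → cum 45
  km 3 (Southcross, w=125) → cum 170
  km 22 (Eastvale, w=90) → cum 260  ≥ 172 → median here
  km 24 (Westmoor, w=4) → cum 264
  km 27 (Midtown, w=80) → cum 344
Optimal location: km 22.

x = 22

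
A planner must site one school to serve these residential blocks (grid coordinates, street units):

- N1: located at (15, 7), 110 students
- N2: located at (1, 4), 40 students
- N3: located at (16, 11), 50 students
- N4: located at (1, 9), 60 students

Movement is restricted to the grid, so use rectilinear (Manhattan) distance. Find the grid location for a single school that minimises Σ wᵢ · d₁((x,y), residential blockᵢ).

Manhattan distance separates: Σwᵢ(|x−xᵢ|+|y−yᵢ|) = Σwᵢ|x−xᵢ| + Σwᵢ|y−yᵢ|, so x and y are optimised independently as 1-D weighted medians.
Total weight W = 260; half = 130.
x-coordinate, sorted with cumulative weight:
  x=1 (N2, w=40) cum 40
  x=1 (N4, w=60) cum 100
  x=15 (N1, w=110) cum 210  ← median
  x=16 (N3, w=50) cum 260
⇒ x* = 15
y-coordinate, sorted with cumulative weight:
  y=4 (N2, w=40) cum 40
  y=7 (N1, w=110) cum 150  ← median
  y=9 (N4, w=60) cum 210
  y=11 (N3, w=50) cum 260
⇒ y* = 7

(15, 7)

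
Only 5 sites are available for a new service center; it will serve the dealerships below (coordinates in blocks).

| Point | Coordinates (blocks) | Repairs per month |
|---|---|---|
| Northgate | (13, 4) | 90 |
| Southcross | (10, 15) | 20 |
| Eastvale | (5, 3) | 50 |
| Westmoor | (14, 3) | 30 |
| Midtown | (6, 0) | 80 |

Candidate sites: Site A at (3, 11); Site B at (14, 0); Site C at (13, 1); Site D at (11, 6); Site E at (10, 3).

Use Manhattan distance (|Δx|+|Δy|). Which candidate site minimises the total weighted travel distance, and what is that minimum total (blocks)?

Site E, total 1530 blocks

Total weighted distance at each candidate:
  Site A (3, 11): total = 3940
  Site B (14, 0): total = 2160
  Site C (13, 1): total = 1840
  Site D (11, 6): total = 2070
  Site E (10, 3): total = 1530
Minimum is at Site E with total 1530 blocks.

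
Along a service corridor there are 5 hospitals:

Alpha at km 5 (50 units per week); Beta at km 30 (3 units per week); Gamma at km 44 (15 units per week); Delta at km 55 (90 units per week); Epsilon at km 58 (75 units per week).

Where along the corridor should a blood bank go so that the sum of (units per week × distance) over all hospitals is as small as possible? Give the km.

For a sum of weighted absolute distances on a line, the optimum is the weighted median (not the mean). Total weight W = 233; half-weight = 116.5.
Sort by position and accumulate weight:
  km 5 (Alpha, w=50) → cum 50
  km 30 (Beta, w=3) → cum 53
  km 44 (Gamma, w=15) → cum 68
  km 55 (Delta, w=90) → cum 158  ≥ 116.5 → median here
  km 58 (Epsilon, w=75) → cum 233
Optimal location: km 55.

x = 55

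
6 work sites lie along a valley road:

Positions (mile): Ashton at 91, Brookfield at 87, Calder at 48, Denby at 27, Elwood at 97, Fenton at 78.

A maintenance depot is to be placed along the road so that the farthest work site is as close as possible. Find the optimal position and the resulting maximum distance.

The 1-center on a line is the midpoint of the two extreme points: leftmost at 27, rightmost at 97.
Optimal location = (27 + 97)/2 = 62; maximum distance = (97 − 27)/2 = 35.

location 62, max distance 35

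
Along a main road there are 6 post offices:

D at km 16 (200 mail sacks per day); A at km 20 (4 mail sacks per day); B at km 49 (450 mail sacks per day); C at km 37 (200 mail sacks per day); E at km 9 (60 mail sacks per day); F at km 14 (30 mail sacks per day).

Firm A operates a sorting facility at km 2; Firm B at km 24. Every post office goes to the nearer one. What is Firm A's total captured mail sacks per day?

60

The indifferent point is the midpoint (2+24)/2 = 13; post offices left of it (closer to Firm A at 2) go to Firm A, those right go to Firm B.
  E at 9 (w=60) → Firm A
  F at 14 (w=30) → Firm B
  D at 16 (w=200) → Firm B
  A at 20 (w=4) → Firm B
  C at 37 (w=200) → Firm B
  B at 49 (w=450) → Firm B
Firm A captures 60; Firm B captures 884.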